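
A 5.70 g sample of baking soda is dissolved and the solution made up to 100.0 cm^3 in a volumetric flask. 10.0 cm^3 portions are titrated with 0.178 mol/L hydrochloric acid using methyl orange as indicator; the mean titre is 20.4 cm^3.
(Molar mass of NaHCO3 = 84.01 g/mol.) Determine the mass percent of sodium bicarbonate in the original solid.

53.5 %

NaHCO3 + HCl → NaCl + H2O + CO2
n(HCl) per titration = 0.0204 × 0.178 = 3.63 × 10^-3 mol
n(NaHCO3) in each aliquot = 3.63 × 10^-3 mol (1:1 ratio)
n(NaHCO3) in the whole flask = 3.63 × 10^-3 × 100.0/10.0 = 0.0363 mol
mass of NaHCO3 = 0.0363 × 84.01 = 3.05 g
% NaHCO3 = 3.05 / 5.70 × 100 = 53.5 %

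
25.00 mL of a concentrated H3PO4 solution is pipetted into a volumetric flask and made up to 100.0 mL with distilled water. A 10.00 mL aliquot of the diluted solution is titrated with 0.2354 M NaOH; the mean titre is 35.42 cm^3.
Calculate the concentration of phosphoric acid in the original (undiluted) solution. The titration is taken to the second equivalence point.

1.668 M

H3PO4 + 2 NaOH → Na2HPO4 + 2 H2O
n(NaOH) = 0.03542 × 0.2354 = 8.338 × 10^-3 mol
From the 1:2 ratio, n(H3PO4) in the aliquot = 1/2 × 8.338 × 10^-3 = 4.169 × 10^-3 mol
[H3PO4]_dilute = 4.169 × 10^-3 / 0.01000 = 0.4169 mol/L
Dilution factor = 100.0 / 25.00 = 4.000
[H3PO4]_stock = 0.4169 × 4.000 = 1.668 mol/L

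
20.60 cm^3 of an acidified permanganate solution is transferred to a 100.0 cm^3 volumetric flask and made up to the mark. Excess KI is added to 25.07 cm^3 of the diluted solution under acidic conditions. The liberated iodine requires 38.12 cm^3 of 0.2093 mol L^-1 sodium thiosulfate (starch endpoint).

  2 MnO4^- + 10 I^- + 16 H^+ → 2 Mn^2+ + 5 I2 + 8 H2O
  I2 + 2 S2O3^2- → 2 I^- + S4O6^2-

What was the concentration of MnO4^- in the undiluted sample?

n(S2O3^2-) = 0.03812 × 0.2093 = 7.979 × 10^-3 mol
n(I2) = n(S2O3^2-)/2 = 3.989 × 10^-3 mol
From the 2:5 ratio, n(MnO4^-) in the aliquot = 2/5 × 3.989 × 10^-3 = 1.596 × 10^-3 mol
[MnO4^-]_dilute = 1.596 × 10^-3 / 0.02507 = 0.06365 mol/L
[MnO4^-]_original = 0.06365 × 100.0/20.60 = 0.3090 mol/L

0.3090 mol/L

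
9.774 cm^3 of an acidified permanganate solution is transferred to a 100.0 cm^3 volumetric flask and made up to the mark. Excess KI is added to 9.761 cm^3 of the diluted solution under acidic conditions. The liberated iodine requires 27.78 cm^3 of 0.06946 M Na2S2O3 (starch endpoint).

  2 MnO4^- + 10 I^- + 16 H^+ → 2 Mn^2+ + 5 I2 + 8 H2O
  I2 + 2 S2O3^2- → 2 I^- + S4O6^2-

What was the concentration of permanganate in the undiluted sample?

0.4045 M

n(S2O3^2-) = 0.02778 × 0.06946 = 1.930 × 10^-3 mol
n(I2) = n(S2O3^2-)/2 = 9.648 × 10^-4 mol
From the 2:5 ratio, n(MnO4^-) in the aliquot = 2/5 × 9.648 × 10^-4 = 3.859 × 10^-4 mol
[MnO4^-]_dilute = 3.859 × 10^-4 / 0.009761 = 0.03954 mol/L
[MnO4^-]_original = 0.03954 × 100.0/9.774 = 0.4045 mol/L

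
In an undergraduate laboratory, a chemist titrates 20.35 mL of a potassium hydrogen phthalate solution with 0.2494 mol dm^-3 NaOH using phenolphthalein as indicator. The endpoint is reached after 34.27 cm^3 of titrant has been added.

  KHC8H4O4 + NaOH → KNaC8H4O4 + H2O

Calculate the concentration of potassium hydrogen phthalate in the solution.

n(NaOH) = 0.03427 L × 0.2494 mol/L = 8.547 × 10^-3 mol
n(KHC8H4O4) = 8.547 × 10^-3 mol (1:1 mole ratio)
[KHC8H4O4] = 8.547 × 10^-3 mol / 0.02035 L = 0.4200 mol/L

0.4200 mol/L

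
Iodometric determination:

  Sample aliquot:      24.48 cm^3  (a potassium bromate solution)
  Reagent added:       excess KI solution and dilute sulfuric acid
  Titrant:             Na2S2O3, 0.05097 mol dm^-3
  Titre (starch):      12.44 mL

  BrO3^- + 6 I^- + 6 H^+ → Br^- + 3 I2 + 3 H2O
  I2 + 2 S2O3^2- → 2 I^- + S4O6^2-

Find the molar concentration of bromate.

n(S2O3^2-) = 0.01244 × 0.05097 = 6.341 × 10^-4 mol
n(I2) = n(S2O3^2-)/2 = 3.170 × 10^-4 mol
From the 1:3 ratio, n(BrO3^-) in the aliquot = 1/3 × 3.170 × 10^-4 = 1.057 × 10^-4 mol
[BrO3^-] = 1.057 × 10^-4 / 0.02448 = 0.004317 mol/L

0.004317 mol/L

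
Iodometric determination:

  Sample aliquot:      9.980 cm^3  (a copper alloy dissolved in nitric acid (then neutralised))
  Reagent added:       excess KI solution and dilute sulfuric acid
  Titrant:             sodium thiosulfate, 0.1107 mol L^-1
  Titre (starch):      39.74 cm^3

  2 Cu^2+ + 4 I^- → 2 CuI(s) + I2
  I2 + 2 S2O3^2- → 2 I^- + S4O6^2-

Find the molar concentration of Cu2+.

n(S2O3^2-) = 0.03974 × 0.1107 = 4.399 × 10^-3 mol
n(I2) = n(S2O3^2-)/2 = 2.200 × 10^-3 mol
From the 2:1 ratio, n(Cu2+) in the aliquot = 2/1 × 2.200 × 10^-3 = 4.399 × 10^-3 mol
[Cu2+] = 4.399 × 10^-3 / 0.009980 = 0.4408 mol/L

0.4408 mol/L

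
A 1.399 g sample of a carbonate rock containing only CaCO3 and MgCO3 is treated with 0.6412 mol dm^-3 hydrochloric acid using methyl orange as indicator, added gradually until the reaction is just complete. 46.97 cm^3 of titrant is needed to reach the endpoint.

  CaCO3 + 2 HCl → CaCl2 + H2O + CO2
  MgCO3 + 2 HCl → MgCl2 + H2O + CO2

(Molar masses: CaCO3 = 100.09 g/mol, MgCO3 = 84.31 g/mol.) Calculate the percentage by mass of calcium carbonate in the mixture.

58.67 %

n(HCl) = 0.04697 × 0.6412 = 0.03012 mol
Let x = n(CaCO3), y = n(MgCO3).
Titrant: 2x + 2y = 0.03012;  mass: 100.09x + 84.31y = 1.399
Solving, x = 8.201 × 10^-3 mol, y = 6.858 × 10^-3 mol
mass of CaCO3 = 8.201 × 10^-3 × 100.09 = 0.8208 g
% CaCO3 = 0.8208 / 1.399 × 100 = 58.67 %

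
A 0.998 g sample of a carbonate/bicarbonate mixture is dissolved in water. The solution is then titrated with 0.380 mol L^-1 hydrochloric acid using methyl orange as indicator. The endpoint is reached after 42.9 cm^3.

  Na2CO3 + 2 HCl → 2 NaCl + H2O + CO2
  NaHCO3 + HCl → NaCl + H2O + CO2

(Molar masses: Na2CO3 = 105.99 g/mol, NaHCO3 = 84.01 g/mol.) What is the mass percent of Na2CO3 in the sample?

63.6 %

n(HCl) = 0.0429 × 0.380 = 0.0163 mol
Let x = n(Na2CO3), y = n(NaHCO3).
Titrant: 2x + 1y = 0.0163;  mass: 105.99x + 84.01y = 0.998
Solving, x = 5.99 × 10^-3 mol, y = 4.32 × 10^-3 mol
mass of Na2CO3 = 5.99 × 10^-3 × 105.99 = 0.635 g
% Na2CO3 = 0.635 / 0.998 × 100 = 63.6 %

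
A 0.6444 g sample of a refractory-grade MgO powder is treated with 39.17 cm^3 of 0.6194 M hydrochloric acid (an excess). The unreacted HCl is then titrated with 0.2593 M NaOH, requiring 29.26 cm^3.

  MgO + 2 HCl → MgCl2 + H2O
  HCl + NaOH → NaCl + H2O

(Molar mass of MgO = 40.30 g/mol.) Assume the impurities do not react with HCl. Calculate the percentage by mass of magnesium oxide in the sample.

n(HCl) added = 0.03917 × 0.6194 = 0.02426 mol
n(NaOH) used in back-titration = 0.02926 × 0.2593 = 7.587 × 10^-3 mol
n(HCl) left over = 7.587 × 10^-3 mol (1:1 ratio)
n(HCl) consumed by analyte = 0.02426 − 7.587 × 10^-3 = 0.01667 mol
From the 1:2 ratio, n(MgO) = 1/2 × 0.01667 = 8.337 × 10^-3 mol
mass of MgO = 8.337 × 10^-3 × 40.30 = 0.3360 g
% MgO = 0.3360 / 0.6444 × 100 = 52.14 %

52.14 %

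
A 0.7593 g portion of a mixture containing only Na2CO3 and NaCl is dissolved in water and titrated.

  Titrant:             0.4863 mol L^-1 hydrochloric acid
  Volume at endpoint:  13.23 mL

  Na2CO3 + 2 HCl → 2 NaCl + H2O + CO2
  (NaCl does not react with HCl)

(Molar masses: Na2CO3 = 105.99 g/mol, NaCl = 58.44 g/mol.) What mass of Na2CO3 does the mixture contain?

0.3410 g

n(HCl) = 0.01323 × 0.4863 = 6.434 × 10^-3 mol
Let x = n(Na2CO3), y = n(NaCl).
Titrant: 2x = 6.434 × 10^-3;  mass: 105.99x + 58.44y = 0.7593
Solving, x = 3.217 × 10^-3 mol, y = 7.159 × 10^-3 mol
mass of Na2CO3 = 3.217 × 10^-3 × 105.99 = 0.3410 g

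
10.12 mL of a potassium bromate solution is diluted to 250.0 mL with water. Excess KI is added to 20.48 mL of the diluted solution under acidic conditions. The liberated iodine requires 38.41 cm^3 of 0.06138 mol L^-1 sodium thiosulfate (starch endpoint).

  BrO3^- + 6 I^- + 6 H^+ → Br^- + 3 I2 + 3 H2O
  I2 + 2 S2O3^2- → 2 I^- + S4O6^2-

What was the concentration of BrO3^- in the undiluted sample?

0.4740 mol/L

n(S2O3^2-) = 0.03841 × 0.06138 = 2.358 × 10^-3 mol
n(I2) = n(S2O3^2-)/2 = 1.179 × 10^-3 mol
From the 1:3 ratio, n(BrO3^-) in the aliquot = 1/3 × 1.179 × 10^-3 = 3.929 × 10^-4 mol
[BrO3^-]_dilute = 3.929 × 10^-4 / 0.02048 = 0.01919 mol/L
[BrO3^-]_original = 0.01919 × 250.0/10.12 = 0.4740 mol/L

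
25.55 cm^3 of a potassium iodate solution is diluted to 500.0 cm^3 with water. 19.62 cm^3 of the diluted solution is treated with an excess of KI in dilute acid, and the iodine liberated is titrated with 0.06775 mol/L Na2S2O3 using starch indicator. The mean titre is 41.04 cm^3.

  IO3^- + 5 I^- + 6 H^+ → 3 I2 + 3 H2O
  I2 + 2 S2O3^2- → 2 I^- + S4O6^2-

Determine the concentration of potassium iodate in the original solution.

n(S2O3^2-) = 0.04104 × 0.06775 = 2.780 × 10^-3 mol
n(I2) = n(S2O3^2-)/2 = 1.390 × 10^-3 mol
From the 1:3 ratio, n(IO3^-) in the aliquot = 1/3 × 1.390 × 10^-3 = 4.634 × 10^-4 mol
[IO3^-]_dilute = 4.634 × 10^-4 / 0.01962 = 0.02362 mol/L
[IO3^-]_original = 0.02362 × 500.0/25.55 = 0.4622 mol/L

0.4622 mol/L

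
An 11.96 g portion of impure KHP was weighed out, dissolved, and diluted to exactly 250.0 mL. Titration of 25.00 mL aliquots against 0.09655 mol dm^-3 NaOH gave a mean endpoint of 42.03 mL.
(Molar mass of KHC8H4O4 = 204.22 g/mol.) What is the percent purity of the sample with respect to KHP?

KHC8H4O4 + NaOH → KNaC8H4O4 + H2O
n(NaOH) per titration = 0.04203 × 0.09655 = 4.058 × 10^-3 mol
n(KHC8H4O4) in each aliquot = 4.058 × 10^-3 mol (1:1 ratio)
n(KHC8H4O4) in the whole flask = 4.058 × 10^-3 × 250.0/25.00 = 0.04058 mol
mass of KHC8H4O4 = 0.04058 × 204.22 = 8.287 g
% KHC8H4O4 = 8.287 / 11.96 × 100 = 69.29 %

69.29 %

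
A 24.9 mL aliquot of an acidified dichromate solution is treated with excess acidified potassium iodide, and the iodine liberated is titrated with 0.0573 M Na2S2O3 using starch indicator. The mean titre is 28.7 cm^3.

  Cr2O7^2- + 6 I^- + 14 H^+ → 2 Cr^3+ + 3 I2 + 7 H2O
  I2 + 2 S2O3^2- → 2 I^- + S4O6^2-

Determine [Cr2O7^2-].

0.0110 M

n(S2O3^2-) = 0.0287 × 0.0573 = 1.64 × 10^-3 mol
n(I2) = n(S2O3^2-)/2 = 8.22 × 10^-4 mol
From the 1:3 ratio, n(Cr2O7^2-) in the aliquot = 1/3 × 8.22 × 10^-4 = 2.74 × 10^-4 mol
[Cr2O7^2-] = 2.74 × 10^-4 / 0.0249 = 0.0110 mol/L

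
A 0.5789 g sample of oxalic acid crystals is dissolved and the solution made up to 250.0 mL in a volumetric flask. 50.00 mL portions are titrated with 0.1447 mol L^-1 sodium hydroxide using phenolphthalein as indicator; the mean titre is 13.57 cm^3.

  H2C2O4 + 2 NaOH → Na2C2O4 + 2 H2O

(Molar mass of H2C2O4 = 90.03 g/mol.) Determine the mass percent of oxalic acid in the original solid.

n(NaOH) per titration = 0.01357 × 0.1447 = 1.964 × 10^-3 mol
From the 1:2 ratio, n(H2C2O4) in each aliquot = 1/2 × 1.964 × 10^-3 = 9.818 × 10^-4 mol
n(H2C2O4) in the whole flask = 9.818 × 10^-4 × 250.0/50.00 = 4.909 × 10^-3 mol
mass of H2C2O4 = 4.909 × 10^-3 × 90.03 = 0.4420 g
% H2C2O4 = 0.4420 / 0.5789 × 100 = 76.34 %

76.34 %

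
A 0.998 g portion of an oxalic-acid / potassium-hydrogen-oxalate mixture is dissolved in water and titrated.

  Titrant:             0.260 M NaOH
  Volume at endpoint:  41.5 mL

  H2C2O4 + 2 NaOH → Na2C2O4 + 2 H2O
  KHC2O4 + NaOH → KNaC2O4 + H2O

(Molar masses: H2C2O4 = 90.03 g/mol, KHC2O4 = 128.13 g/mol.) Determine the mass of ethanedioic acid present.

0.208 g

n(NaOH) = 0.0415 × 0.260 = 0.0108 mol
Let x = n(H2C2O4), y = n(KHC2O4).
Titrant: 2x + 1y = 0.0108;  mass: 90.03x + 128.13y = 0.998
Solving, x = 2.31 × 10^-3 mol, y = 6.16 × 10^-3 mol
mass of H2C2O4 = 2.31 × 10^-3 × 90.03 = 0.208 g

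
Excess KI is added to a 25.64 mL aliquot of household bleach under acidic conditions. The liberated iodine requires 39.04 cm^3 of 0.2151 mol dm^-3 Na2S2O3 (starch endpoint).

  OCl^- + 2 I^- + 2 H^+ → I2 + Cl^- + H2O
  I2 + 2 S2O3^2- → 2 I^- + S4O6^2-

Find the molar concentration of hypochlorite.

0.1638 mol/L

n(S2O3^2-) = 0.03904 × 0.2151 = 8.398 × 10^-3 mol
n(I2) = n(S2O3^2-)/2 = 4.199 × 10^-3 mol
n(OCl^-) in the aliquot = 4.199 × 10^-3 mol (1:1 ratio)
[OCl^-] = 4.199 × 10^-3 / 0.02564 = 0.1638 mol/L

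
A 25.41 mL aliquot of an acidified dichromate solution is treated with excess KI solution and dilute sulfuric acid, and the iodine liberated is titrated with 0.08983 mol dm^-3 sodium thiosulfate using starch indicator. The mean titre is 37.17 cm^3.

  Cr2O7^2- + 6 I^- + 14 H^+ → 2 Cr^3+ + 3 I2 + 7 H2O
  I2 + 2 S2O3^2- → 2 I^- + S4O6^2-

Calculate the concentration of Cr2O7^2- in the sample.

0.02190 mol/L

n(S2O3^2-) = 0.03717 × 0.08983 = 3.339 × 10^-3 mol
n(I2) = n(S2O3^2-)/2 = 1.669 × 10^-3 mol
From the 1:3 ratio, n(Cr2O7^2-) in the aliquot = 1/3 × 1.669 × 10^-3 = 5.565 × 10^-4 mol
[Cr2O7^2-] = 5.565 × 10^-4 / 0.02541 = 0.02190 mol/L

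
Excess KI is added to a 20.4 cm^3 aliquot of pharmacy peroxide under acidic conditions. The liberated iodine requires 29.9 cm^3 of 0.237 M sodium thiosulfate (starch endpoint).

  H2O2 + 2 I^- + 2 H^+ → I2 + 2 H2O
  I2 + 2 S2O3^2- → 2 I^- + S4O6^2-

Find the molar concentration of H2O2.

0.174 M

n(S2O3^2-) = 0.0299 × 0.237 = 7.09 × 10^-3 mol
n(I2) = n(S2O3^2-)/2 = 3.54 × 10^-3 mol
n(H2O2) in the aliquot = 3.54 × 10^-3 mol (1:1 ratio)
[H2O2] = 3.54 × 10^-3 / 0.0204 = 0.174 mol/L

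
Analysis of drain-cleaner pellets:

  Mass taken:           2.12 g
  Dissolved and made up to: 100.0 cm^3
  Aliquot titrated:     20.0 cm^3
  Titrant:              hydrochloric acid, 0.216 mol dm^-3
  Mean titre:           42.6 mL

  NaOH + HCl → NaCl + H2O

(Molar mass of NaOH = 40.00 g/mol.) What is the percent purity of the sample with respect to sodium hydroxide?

86.8 %

n(HCl) per titration = 0.0426 × 0.216 = 9.20 × 10^-3 mol
n(NaOH) in each aliquot = 9.20 × 10^-3 mol (1:1 ratio)
n(NaOH) in the whole flask = 9.20 × 10^-3 × 100.0/20.0 = 0.0460 mol
mass of NaOH = 0.0460 × 40.00 = 1.84 g
% NaOH = 1.84 / 2.12 × 100 = 86.8 %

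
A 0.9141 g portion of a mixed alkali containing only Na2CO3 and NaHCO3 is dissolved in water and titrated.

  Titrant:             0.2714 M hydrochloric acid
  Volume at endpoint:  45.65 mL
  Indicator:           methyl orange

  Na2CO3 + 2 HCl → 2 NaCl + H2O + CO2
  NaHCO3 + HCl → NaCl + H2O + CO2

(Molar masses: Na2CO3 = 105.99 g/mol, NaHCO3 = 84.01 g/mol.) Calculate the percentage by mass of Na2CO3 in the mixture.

n(HCl) = 0.04565 × 0.2714 = 0.01239 mol
Let x = n(Na2CO3), y = n(NaHCO3).
Titrant: 2x + 1y = 0.01239;  mass: 105.99x + 84.01y = 0.9141
Solving, x = 2.043 × 10^-3 mol, y = 8.303 × 10^-3 mol
mass of Na2CO3 = 2.043 × 10^-3 × 105.99 = 0.2165 g
% Na2CO3 = 0.2165 / 0.9141 × 100 = 23.69 %

23.69 %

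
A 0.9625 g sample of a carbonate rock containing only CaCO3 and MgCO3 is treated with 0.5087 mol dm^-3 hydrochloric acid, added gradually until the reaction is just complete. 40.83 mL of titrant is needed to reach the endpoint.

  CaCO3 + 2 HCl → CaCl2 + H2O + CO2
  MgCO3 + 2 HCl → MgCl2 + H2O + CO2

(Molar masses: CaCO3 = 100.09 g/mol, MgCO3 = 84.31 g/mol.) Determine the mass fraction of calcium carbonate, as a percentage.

n(HCl) = 0.04083 × 0.5087 = 0.02077 mol
Let x = n(CaCO3), y = n(MgCO3).
Titrant: 2x + 2y = 0.02077;  mass: 100.09x + 84.31y = 0.9625
Solving, x = 5.509 × 10^-3 mol, y = 4.876 × 10^-3 mol
mass of CaCO3 = 5.509 × 10^-3 × 100.09 = 0.5514 g
% CaCO3 = 0.5514 / 0.9625 × 100 = 57.29 %

57.29 %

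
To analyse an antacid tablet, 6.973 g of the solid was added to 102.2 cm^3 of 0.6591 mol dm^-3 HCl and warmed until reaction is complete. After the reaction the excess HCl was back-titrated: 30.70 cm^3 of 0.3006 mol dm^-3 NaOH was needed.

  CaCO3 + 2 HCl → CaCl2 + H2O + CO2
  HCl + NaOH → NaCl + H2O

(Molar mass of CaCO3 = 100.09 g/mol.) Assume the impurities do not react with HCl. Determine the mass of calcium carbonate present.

2.909 g

n(HCl) added = 0.1022 × 0.6591 = 0.06736 mol
n(NaOH) used in back-titration = 0.03070 × 0.3006 = 9.228 × 10^-3 mol
n(HCl) left over = 9.228 × 10^-3 mol (1:1 ratio)
n(HCl) consumed by analyte = 0.06736 − 9.228 × 10^-3 = 0.05813 mol
From the 1:2 ratio, n(CaCO3) = 1/2 × 0.05813 = 0.02907 mol
mass of CaCO3 = 0.02907 × 100.09 = 2.909 g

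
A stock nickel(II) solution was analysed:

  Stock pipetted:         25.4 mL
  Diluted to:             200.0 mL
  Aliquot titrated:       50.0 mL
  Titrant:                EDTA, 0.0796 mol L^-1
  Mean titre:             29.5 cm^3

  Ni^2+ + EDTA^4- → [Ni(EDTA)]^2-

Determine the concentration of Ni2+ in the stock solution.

0.370 mol/L

n(EDTA) = 0.0295 × 0.0796 = 2.35 × 10^-3 mol
n(Ni2+) in the aliquot = 2.35 × 10^-3 mol (1:1 ratio)
[Ni2+]_dilute = 2.35 × 10^-3 / 0.0500 = 0.0470 mol/L
Dilution factor = 200.0 / 25.4 = 7.874
[Ni2+]_stock = 0.0470 × 7.874 = 0.370 mol/L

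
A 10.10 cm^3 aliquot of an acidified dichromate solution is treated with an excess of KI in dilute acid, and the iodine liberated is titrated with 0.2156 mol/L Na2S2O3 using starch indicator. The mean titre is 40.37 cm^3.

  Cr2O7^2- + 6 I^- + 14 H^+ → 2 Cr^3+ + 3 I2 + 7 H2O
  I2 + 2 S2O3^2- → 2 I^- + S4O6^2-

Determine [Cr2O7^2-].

0.1436 mol/L

n(S2O3^2-) = 0.04037 × 0.2156 = 8.704 × 10^-3 mol
n(I2) = n(S2O3^2-)/2 = 4.352 × 10^-3 mol
From the 1:3 ratio, n(Cr2O7^2-) in the aliquot = 1/3 × 4.352 × 10^-3 = 1.451 × 10^-3 mol
[Cr2O7^2-] = 1.451 × 10^-3 / 0.01010 = 0.1436 mol/L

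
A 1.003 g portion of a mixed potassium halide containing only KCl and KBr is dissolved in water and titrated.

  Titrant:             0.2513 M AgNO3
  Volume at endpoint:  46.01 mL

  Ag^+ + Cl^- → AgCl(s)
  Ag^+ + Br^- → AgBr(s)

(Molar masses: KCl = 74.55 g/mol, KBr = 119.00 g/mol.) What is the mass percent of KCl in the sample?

62.36 %

n(AgNO3) = 0.04601 × 0.2513 = 0.01156 mol
Let x = n(KCl), y = n(KBr).
Titrant: 1x + 1y = 0.01156;  mass: 74.55x + 119.00y = 1.003
Solving, x = 8.390 × 10^-3 mol, y = 3.173 × 10^-3 mol
mass of KCl = 8.390 × 10^-3 × 74.55 = 0.6254 g
% KCl = 0.6254 / 1.003 × 100 = 62.36 %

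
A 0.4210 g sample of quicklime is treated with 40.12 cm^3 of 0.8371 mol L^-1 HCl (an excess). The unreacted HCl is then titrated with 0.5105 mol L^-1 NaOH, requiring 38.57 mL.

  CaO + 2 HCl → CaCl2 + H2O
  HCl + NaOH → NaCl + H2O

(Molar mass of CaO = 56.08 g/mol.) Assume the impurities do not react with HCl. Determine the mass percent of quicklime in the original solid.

n(HCl) added = 0.04012 × 0.8371 = 0.03358 mol
n(NaOH) used in back-titration = 0.03857 × 0.5105 = 0.01969 mol
n(HCl) left over = 0.01969 mol (1:1 ratio)
n(HCl) consumed by analyte = 0.03358 − 0.01969 = 0.01389 mol
From the 1:2 ratio, n(CaO) = 1/2 × 0.01389 = 6.947 × 10^-3 mol
mass of CaO = 6.947 × 10^-3 × 56.08 = 0.3896 g
% CaO = 0.3896 / 0.4210 × 100 = 92.54 %

92.54 %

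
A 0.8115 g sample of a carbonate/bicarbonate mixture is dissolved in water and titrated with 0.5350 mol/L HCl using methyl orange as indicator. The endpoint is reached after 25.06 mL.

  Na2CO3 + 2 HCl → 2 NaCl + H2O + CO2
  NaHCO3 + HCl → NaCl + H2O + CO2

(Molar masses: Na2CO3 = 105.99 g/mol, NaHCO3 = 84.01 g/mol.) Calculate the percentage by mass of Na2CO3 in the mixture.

n(HCl) = 0.02506 × 0.5350 = 0.01341 mol
Let x = n(Na2CO3), y = n(NaHCO3).
Titrant: 2x + 1y = 0.01341;  mass: 105.99x + 84.01y = 0.8115
Solving, x = 5.075 × 10^-3 mol, y = 3.256 × 10^-3 mol
mass of Na2CO3 = 5.075 × 10^-3 × 105.99 = 0.5379 g
% Na2CO3 = 0.5379 / 0.8115 × 100 = 66.29 %

66.29 %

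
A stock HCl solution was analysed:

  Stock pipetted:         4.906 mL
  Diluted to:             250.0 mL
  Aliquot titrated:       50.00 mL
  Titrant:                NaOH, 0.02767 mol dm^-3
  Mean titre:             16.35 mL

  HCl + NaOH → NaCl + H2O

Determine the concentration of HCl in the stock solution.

n(NaOH) = 0.01635 × 0.02767 = 4.524 × 10^-4 mol
n(HCl) in the aliquot = 4.524 × 10^-4 mol (1:1 ratio)
[HCl]_dilute = 4.524 × 10^-4 / 0.05000 = 0.009048 mol/L
Dilution factor = 250.0 / 4.906 = 50.96
[HCl]_stock = 0.009048 × 50.96 = 0.4611 mol/L

0.4611 mol/L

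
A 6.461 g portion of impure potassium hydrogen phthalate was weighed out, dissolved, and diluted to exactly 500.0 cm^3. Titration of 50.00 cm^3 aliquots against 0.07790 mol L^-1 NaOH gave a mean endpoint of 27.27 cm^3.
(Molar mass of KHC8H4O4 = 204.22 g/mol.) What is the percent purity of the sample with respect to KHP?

67.15 %

KHC8H4O4 + NaOH → KNaC8H4O4 + H2O
n(NaOH) per titration = 0.02727 × 0.07790 = 2.124 × 10^-3 mol
n(KHC8H4O4) in each aliquot = 2.124 × 10^-3 mol (1:1 ratio)
n(KHC8H4O4) in the whole flask = 2.124 × 10^-3 × 500.0/50.00 = 0.02124 mol
mass of KHC8H4O4 = 0.02124 × 204.22 = 4.338 g
% KHC8H4O4 = 4.338 / 6.461 × 100 = 67.15 %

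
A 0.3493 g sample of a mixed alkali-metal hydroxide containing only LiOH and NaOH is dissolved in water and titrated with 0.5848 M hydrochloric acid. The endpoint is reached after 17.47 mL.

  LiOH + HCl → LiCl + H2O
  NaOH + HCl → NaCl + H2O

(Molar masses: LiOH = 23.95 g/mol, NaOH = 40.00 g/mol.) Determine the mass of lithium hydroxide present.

n(HCl) = 0.01747 × 0.5848 = 0.01022 mol
Let x = n(LiOH), y = n(NaOH).
Titrant: 1x + 1y = 0.01022;  mass: 23.95x + 40.00y = 0.3493
Solving, x = 3.698 × 10^-3 mol, y = 6.518 × 10^-3 mol
mass of LiOH = 3.698 × 10^-3 × 23.95 = 0.08858 g

0.08858 g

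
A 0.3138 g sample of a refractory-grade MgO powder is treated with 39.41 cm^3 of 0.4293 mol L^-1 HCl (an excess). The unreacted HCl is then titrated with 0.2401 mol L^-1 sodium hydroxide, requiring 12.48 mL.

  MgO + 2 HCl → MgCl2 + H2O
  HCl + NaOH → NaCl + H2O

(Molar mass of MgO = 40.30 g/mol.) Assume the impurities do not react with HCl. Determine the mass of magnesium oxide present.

n(HCl) added = 0.03941 × 0.4293 = 0.01692 mol
n(NaOH) used in back-titration = 0.01248 × 0.2401 = 2.996 × 10^-3 mol
n(HCl) left over = 2.996 × 10^-3 mol (1:1 ratio)
n(HCl) consumed by analyte = 0.01692 − 2.996 × 10^-3 = 0.01392 mol
From the 1:2 ratio, n(MgO) = 1/2 × 0.01392 = 6.961 × 10^-3 mol
mass of MgO = 6.961 × 10^-3 × 40.30 = 0.2805 g

0.2805 g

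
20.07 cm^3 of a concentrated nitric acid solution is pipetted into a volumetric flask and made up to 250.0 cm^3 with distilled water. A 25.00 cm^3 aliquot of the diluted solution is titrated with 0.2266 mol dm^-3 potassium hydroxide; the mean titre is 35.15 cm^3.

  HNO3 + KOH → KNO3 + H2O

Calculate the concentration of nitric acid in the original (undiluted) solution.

3.969 mol/L

n(KOH) = 0.03515 × 0.2266 = 7.965 × 10^-3 mol
n(HNO3) in the aliquot = 7.965 × 10^-3 mol (1:1 ratio)
[HNO3]_dilute = 7.965 × 10^-3 / 0.02500 = 0.3186 mol/L
Dilution factor = 250.0 / 20.07 = 12.46
[HNO3]_stock = 0.3186 × 12.46 = 3.969 mol/L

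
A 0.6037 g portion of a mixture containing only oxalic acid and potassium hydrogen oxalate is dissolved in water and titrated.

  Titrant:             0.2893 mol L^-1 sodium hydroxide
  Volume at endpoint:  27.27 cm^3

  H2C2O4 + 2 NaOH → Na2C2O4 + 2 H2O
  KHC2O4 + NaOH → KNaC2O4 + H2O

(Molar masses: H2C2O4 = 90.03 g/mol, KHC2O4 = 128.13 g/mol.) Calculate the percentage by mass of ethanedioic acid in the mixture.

36.53 %

n(NaOH) = 0.02727 × 0.2893 = 7.889 × 10^-3 mol
Let x = n(H2C2O4), y = n(KHC2O4).
Titrant: 2x + 1y = 7.889 × 10^-3;  mass: 90.03x + 128.13y = 0.6037
Solving, x = 2.449 × 10^-3 mol, y = 2.991 × 10^-3 mol
mass of H2C2O4 = 2.449 × 10^-3 × 90.03 = 0.2205 g
% H2C2O4 = 0.2205 / 0.6037 × 100 = 36.53 %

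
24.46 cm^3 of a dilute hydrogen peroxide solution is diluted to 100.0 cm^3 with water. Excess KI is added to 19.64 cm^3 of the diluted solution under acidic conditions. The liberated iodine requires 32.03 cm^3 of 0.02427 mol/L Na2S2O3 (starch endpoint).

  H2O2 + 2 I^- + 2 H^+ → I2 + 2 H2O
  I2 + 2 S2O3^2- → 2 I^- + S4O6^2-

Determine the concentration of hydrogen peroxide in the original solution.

n(S2O3^2-) = 0.03203 × 0.02427 = 7.774 × 10^-4 mol
n(I2) = n(S2O3^2-)/2 = 3.887 × 10^-4 mol
n(H2O2) in the aliquot = 3.887 × 10^-4 mol (1:1 ratio)
[H2O2]_dilute = 3.887 × 10^-4 / 0.01964 = 0.01979 mol/L
[H2O2]_original = 0.01979 × 100.0/24.46 = 0.08091 mol/L

0.08091 mol/L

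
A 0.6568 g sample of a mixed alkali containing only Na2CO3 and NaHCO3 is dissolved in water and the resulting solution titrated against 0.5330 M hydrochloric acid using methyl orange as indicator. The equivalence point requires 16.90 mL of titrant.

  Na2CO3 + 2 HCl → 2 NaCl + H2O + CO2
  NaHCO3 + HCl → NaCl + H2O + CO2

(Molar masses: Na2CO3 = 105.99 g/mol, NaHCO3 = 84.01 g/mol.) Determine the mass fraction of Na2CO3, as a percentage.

n(HCl) = 0.01690 × 0.5330 = 9.008 × 10^-3 mol
Let x = n(Na2CO3), y = n(NaHCO3).
Titrant: 2x + 1y = 9.008 × 10^-3;  mass: 105.99x + 84.01y = 0.6568
Solving, x = 1.611 × 10^-3 mol, y = 5.785 × 10^-3 mol
mass of Na2CO3 = 1.611 × 10^-3 × 105.99 = 0.1708 g
% Na2CO3 = 0.1708 / 0.6568 × 100 = 26.00 %

26.00 %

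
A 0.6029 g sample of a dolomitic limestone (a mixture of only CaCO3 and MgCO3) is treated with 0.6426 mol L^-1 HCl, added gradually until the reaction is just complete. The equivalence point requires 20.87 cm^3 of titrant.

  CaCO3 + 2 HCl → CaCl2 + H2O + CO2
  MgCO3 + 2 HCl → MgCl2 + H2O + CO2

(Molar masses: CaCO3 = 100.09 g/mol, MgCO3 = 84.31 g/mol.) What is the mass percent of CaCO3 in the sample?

39.51 %

n(HCl) = 0.02087 × 0.6426 = 0.01341 mol
Let x = n(CaCO3), y = n(MgCO3).
Titrant: 2x + 2y = 0.01341;  mass: 100.09x + 84.31y = 0.6029
Solving, x = 2.380 × 10^-3 mol, y = 4.326 × 10^-3 mol
mass of CaCO3 = 2.380 × 10^-3 × 100.09 = 0.2382 g
% CaCO3 = 0.2382 / 0.6029 × 100 = 39.51 %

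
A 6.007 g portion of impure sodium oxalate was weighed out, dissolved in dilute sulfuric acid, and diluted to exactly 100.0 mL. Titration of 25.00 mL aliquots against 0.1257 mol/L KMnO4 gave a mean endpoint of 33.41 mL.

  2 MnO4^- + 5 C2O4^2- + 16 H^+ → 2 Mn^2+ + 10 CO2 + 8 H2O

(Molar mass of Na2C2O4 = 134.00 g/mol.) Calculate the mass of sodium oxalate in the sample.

n(KMnO4) per titration = 0.03341 × 0.1257 = 4.200 × 10^-3 mol
From the 5:2 ratio, n(Na2C2O4) in each aliquot = 5/2 × 4.200 × 10^-3 = 0.01050 mol
n(Na2C2O4) in the whole flask = 0.01050 × 100.0/25.00 = 0.04200 mol
mass of Na2C2O4 = 0.04200 × 134.00 = 5.628 g

5.628 g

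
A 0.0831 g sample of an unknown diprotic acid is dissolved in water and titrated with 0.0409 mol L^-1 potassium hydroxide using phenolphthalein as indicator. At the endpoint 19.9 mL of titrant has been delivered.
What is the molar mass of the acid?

204 g/mol

n(KOH) = 0.0199 L × 0.0409 mol/L = 8.14 × 10^-4 mol
From the 1:2 ratio, n(H2A) = 1/2 × 8.14 × 10^-4 = 4.07 × 10^-4 mol
M = m / n = 0.0831 g / 4.07 × 10^-4 mol = 204 g/mol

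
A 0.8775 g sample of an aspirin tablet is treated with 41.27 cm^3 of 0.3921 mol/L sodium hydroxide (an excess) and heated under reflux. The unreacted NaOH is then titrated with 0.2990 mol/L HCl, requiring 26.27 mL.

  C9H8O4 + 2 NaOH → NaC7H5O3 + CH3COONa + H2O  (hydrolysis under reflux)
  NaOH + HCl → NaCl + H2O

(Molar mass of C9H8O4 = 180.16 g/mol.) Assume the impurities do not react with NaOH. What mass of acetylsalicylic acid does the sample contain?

n(NaOH) added = 0.04127 × 0.3921 = 0.01618 mol
n(HCl) used in back-titration = 0.02627 × 0.2990 = 7.855 × 10^-3 mol
n(NaOH) left over = 7.855 × 10^-3 mol (1:1 ratio)
n(NaOH) consumed by analyte = 0.01618 − 7.855 × 10^-3 = 8.327 × 10^-3 mol
From the 1:2 ratio, n(C9H8O4) = 1/2 × 8.327 × 10^-3 = 4.164 × 10^-3 mol
mass of C9H8O4 = 4.164 × 10^-3 × 180.16 = 0.7501 g

0.7501 g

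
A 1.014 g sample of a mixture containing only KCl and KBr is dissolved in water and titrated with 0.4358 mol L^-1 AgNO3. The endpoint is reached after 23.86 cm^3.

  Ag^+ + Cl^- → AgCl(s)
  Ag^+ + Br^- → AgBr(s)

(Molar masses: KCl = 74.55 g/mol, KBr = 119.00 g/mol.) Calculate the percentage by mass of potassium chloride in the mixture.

36.95 %

n(AgNO3) = 0.02386 × 0.4358 = 0.01040 mol
Let x = n(KCl), y = n(KBr).
Titrant: 1x + 1y = 0.01040;  mass: 74.55x + 119.00y = 1.014
Solving, x = 5.026 × 10^-3 mol, y = 5.373 × 10^-3 mol
mass of KCl = 5.026 × 10^-3 × 74.55 = 0.3747 g
% KCl = 0.3747 / 1.014 × 100 = 36.95 %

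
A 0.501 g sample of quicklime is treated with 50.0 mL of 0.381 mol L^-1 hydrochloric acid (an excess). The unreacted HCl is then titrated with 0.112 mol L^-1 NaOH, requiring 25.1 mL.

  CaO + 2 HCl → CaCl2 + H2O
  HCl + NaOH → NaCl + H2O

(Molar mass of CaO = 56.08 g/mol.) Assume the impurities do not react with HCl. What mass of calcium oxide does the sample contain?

0.455 g

n(HCl) added = 0.0500 × 0.381 = 0.0191 mol
n(NaOH) used in back-titration = 0.0251 × 0.112 = 2.81 × 10^-3 mol
n(HCl) left over = 2.81 × 10^-3 mol (1:1 ratio)
n(HCl) consumed by analyte = 0.0191 − 2.81 × 10^-3 = 0.0162 mol
From the 1:2 ratio, n(CaO) = 1/2 × 0.0162 = 8.12 × 10^-3 mol
mass of CaO = 8.12 × 10^-3 × 56.08 = 0.455 g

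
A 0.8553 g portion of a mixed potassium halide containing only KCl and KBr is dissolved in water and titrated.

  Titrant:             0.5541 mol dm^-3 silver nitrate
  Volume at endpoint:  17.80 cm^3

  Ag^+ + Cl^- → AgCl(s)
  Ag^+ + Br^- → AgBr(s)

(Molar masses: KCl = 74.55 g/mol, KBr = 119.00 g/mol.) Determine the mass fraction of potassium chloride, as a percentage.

62.43 %

n(AgNO3) = 0.01780 × 0.5541 = 9.863 × 10^-3 mol
Let x = n(KCl), y = n(KBr).
Titrant: 1x + 1y = 9.863 × 10^-3;  mass: 74.55x + 119.00y = 0.8553
Solving, x = 7.163 × 10^-3 mol, y = 2.700 × 10^-3 mol
mass of KCl = 7.163 × 10^-3 × 74.55 = 0.5340 g
% KCl = 0.5340 / 0.8553 × 100 = 62.43 %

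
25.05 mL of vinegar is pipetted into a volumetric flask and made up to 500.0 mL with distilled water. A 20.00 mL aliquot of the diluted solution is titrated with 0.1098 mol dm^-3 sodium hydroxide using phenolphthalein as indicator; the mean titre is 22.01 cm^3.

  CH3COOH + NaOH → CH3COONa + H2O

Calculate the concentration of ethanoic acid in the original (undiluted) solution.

n(NaOH) = 0.02201 × 0.1098 = 2.417 × 10^-3 mol
n(CH3COOH) in the aliquot = 2.417 × 10^-3 mol (1:1 ratio)
[CH3COOH]_dilute = 2.417 × 10^-3 / 0.02000 = 0.1208 mol/L
Dilution factor = 500.0 / 25.05 = 19.96
[CH3COOH]_stock = 0.1208 × 19.96 = 2.412 mol/L

2.412 mol/L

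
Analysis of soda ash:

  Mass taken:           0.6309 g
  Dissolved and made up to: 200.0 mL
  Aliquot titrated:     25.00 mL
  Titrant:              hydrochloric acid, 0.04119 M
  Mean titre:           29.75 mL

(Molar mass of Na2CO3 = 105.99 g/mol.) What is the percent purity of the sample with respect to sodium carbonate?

82.35 %

Na2CO3 + 2 HCl → 2 NaCl + H2O + CO2
n(HCl) per titration = 0.02975 × 0.04119 = 1.225 × 10^-3 mol
From the 1:2 ratio, n(Na2CO3) in each aliquot = 1/2 × 1.225 × 10^-3 = 6.127 × 10^-4 mol
n(Na2CO3) in the whole flask = 6.127 × 10^-4 × 200.0/25.00 = 4.902 × 10^-3 mol
mass of Na2CO3 = 4.902 × 10^-3 × 105.99 = 0.5195 g
% Na2CO3 = 0.5195 / 0.6309 × 100 = 82.35 %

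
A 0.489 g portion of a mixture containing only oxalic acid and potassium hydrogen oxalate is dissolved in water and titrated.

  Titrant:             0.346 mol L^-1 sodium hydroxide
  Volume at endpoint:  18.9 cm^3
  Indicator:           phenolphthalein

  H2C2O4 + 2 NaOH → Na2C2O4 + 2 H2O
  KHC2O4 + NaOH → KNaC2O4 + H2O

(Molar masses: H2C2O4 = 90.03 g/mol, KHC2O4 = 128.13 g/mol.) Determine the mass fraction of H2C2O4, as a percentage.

n(NaOH) = 0.0189 × 0.346 = 6.54 × 10^-3 mol
Let x = n(H2C2O4), y = n(KHC2O4).
Titrant: 2x + 1y = 6.54 × 10^-3;  mass: 90.03x + 128.13y = 0.489
Solving, x = 2.10 × 10^-3 mol, y = 2.34 × 10^-3 mol
mass of H2C2O4 = 2.10 × 10^-3 × 90.03 = 0.189 g
% H2C2O4 = 0.189 / 0.489 × 100 = 38.6 %

38.6 %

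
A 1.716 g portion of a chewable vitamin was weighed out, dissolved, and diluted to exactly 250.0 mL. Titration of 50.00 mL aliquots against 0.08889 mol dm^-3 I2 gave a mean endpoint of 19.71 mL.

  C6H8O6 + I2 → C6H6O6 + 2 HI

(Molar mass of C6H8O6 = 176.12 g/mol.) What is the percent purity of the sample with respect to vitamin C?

89.91 %

n(I2) per titration = 0.01971 × 0.08889 = 1.752 × 10^-3 mol
n(C6H8O6) in each aliquot = 1.752 × 10^-3 mol (1:1 ratio)
n(C6H8O6) in the whole flask = 1.752 × 10^-3 × 250.0/50.00 = 8.760 × 10^-3 mol
mass of C6H8O6 = 8.760 × 10^-3 × 176.12 = 1.543 g
% C6H8O6 = 1.543 / 1.716 × 100 = 89.91 %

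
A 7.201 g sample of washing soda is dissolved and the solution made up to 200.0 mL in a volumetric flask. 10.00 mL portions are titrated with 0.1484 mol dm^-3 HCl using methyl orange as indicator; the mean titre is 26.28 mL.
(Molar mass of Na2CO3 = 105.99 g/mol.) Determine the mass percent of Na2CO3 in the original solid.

57.40 %

Na2CO3 + 2 HCl → 2 NaCl + H2O + CO2
n(HCl) per titration = 0.02628 × 0.1484 = 3.900 × 10^-3 mol
From the 1:2 ratio, n(Na2CO3) in each aliquot = 1/2 × 3.900 × 10^-3 = 1.950 × 10^-3 mol
n(Na2CO3) in the whole flask = 1.950 × 10^-3 × 200.0/10.00 = 0.03900 mol
mass of Na2CO3 = 0.03900 × 105.99 = 4.134 g
% Na2CO3 = 4.134 / 7.201 × 100 = 57.40 %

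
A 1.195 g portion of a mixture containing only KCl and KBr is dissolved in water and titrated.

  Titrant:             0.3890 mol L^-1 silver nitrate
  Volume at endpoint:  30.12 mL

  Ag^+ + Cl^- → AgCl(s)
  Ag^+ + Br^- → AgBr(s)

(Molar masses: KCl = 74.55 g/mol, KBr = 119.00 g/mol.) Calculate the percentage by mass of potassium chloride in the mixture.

27.97 %

n(AgNO3) = 0.03012 × 0.3890 = 0.01172 mol
Let x = n(KCl), y = n(KBr).
Titrant: 1x + 1y = 0.01172;  mass: 74.55x + 119.00y = 1.195
Solving, x = 4.483 × 10^-3 mol, y = 7.233 × 10^-3 mol
mass of KCl = 4.483 × 10^-3 × 74.55 = 0.3342 g
% KCl = 0.3342 / 1.195 × 100 = 27.97 %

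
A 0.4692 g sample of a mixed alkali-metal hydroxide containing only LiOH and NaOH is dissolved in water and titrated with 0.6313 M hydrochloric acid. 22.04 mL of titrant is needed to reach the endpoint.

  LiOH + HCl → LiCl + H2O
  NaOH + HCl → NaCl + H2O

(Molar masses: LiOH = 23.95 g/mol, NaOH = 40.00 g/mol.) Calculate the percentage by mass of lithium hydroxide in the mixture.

27.78 %

n(HCl) = 0.02204 × 0.6313 = 0.01391 mol
Let x = n(LiOH), y = n(NaOH).
Titrant: 1x + 1y = 0.01391;  mass: 23.95x + 40.00y = 0.4692
Solving, x = 5.443 × 10^-3 mol, y = 8.471 × 10^-3 mol
mass of LiOH = 5.443 × 10^-3 × 23.95 = 0.1304 g
% LiOH = 0.1304 / 0.4692 × 100 = 27.78 %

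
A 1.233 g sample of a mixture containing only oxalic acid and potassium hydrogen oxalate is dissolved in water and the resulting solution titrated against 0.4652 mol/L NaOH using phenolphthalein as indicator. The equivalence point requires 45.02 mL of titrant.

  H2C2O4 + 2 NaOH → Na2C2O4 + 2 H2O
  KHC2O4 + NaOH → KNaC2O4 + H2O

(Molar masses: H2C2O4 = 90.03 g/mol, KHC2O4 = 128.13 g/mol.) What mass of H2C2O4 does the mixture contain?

0.7856 g

n(NaOH) = 0.04502 × 0.4652 = 0.02094 mol
Let x = n(H2C2O4), y = n(KHC2O4).
Titrant: 2x + 1y = 0.02094;  mass: 90.03x + 128.13y = 1.233
Solving, x = 8.726 × 10^-3 mol, y = 3.492 × 10^-3 mol
mass of H2C2O4 = 8.726 × 10^-3 × 90.03 = 0.7856 g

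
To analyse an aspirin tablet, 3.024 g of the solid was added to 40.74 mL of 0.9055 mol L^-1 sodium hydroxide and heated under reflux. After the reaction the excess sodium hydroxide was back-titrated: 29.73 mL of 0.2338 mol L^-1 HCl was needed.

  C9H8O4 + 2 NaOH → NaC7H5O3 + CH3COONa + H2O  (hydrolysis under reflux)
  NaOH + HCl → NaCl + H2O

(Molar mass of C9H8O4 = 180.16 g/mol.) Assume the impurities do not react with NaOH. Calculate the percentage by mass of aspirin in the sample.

89.18 %

n(NaOH) added = 0.04074 × 0.9055 = 0.03689 mol
n(HCl) used in back-titration = 0.02973 × 0.2338 = 6.951 × 10^-3 mol
n(NaOH) left over = 6.951 × 10^-3 mol (1:1 ratio)
n(NaOH) consumed by analyte = 0.03689 − 6.951 × 10^-3 = 0.02994 mol
From the 1:2 ratio, n(C9H8O4) = 1/2 × 0.02994 = 0.01497 mol
mass of C9H8O4 = 0.01497 × 180.16 = 2.697 g
% C9H8O4 = 2.697 / 3.024 × 100 = 89.18 %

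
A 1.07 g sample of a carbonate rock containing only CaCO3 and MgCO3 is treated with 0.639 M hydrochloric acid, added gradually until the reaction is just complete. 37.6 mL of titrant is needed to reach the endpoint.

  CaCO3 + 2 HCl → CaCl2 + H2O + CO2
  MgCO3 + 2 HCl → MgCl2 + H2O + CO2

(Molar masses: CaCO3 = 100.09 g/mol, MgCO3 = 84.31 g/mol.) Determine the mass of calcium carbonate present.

n(HCl) = 0.0376 × 0.639 = 0.0240 mol
Let x = n(CaCO3), y = n(MgCO3).
Titrant: 2x + 2y = 0.0240;  mass: 100.09x + 84.31y = 1.07
Solving, x = 3.62 × 10^-3 mol, y = 8.39 × 10^-3 mol
mass of CaCO3 = 3.62 × 10^-3 × 100.09 = 0.363 g

0.363 g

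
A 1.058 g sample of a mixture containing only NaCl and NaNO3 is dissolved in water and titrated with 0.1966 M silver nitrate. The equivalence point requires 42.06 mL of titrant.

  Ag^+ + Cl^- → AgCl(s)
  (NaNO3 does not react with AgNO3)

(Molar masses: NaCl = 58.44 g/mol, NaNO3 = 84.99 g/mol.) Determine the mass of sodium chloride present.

n(AgNO3) = 0.04206 × 0.1966 = 8.269 × 10^-3 mol
Let x = n(NaCl), y = n(NaNO3).
Titrant: 1x = 8.269 × 10^-3;  mass: 58.44x + 84.99y = 1.058
Solving, x = 8.269 × 10^-3 mol, y = 6.763 × 10^-3 mol
mass of NaCl = 8.269 × 10^-3 × 58.44 = 0.4832 g

0.4832 g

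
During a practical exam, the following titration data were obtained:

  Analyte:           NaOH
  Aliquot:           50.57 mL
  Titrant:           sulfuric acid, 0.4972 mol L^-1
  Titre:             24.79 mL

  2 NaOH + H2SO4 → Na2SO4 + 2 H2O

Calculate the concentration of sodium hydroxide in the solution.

0.4875 mol/L

n(H2SO4) = 0.02479 L × 0.4972 mol/L = 0.01233 mol
From the 2:1 mole ratio, n(NaOH) = 2/1 × 0.01233 = 0.02465 mol
[NaOH] = 0.02465 mol / 0.05057 L = 0.4875 mol/L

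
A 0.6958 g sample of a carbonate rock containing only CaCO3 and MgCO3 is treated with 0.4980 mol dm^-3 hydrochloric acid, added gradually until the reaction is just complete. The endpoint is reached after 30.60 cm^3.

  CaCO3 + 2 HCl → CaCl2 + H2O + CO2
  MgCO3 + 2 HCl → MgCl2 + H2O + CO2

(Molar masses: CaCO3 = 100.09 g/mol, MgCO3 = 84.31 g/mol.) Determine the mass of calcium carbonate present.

n(HCl) = 0.03060 × 0.4980 = 0.01524 mol
Let x = n(CaCO3), y = n(MgCO3).
Titrant: 2x + 2y = 0.01524;  mass: 100.09x + 84.31y = 0.6958
Solving, x = 3.385 × 10^-3 mol, y = 4.235 × 10^-3 mol
mass of CaCO3 = 3.385 × 10^-3 × 100.09 = 0.3388 g

0.3388 g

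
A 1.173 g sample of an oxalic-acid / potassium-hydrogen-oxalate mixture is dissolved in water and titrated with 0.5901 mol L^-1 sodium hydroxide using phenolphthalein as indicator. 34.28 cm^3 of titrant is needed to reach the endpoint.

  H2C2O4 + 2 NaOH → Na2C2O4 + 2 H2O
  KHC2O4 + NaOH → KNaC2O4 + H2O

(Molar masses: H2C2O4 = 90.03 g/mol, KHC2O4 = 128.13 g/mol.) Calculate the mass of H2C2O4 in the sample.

n(NaOH) = 0.03428 × 0.5901 = 0.02023 mol
Let x = n(H2C2O4), y = n(KHC2O4).
Titrant: 2x + 1y = 0.02023;  mass: 90.03x + 128.13y = 1.173
Solving, x = 8.536 × 10^-3 mol, y = 3.157 × 10^-3 mol
mass of H2C2O4 = 8.536 × 10^-3 × 90.03 = 0.7685 g

0.7685 g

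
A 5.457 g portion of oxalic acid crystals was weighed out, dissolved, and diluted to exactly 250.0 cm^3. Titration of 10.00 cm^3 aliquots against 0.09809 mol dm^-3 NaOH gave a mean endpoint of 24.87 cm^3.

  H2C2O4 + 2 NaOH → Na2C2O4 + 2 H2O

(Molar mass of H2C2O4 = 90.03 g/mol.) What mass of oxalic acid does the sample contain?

n(NaOH) per titration = 0.02487 × 0.09809 = 2.439 × 10^-3 mol
From the 1:2 ratio, n(H2C2O4) in each aliquot = 1/2 × 2.439 × 10^-3 = 1.220 × 10^-3 mol
n(H2C2O4) in the whole flask = 1.220 × 10^-3 × 250.0/10.00 = 0.03049 mol
mass of H2C2O4 = 0.03049 × 90.03 = 2.745 g

2.745 g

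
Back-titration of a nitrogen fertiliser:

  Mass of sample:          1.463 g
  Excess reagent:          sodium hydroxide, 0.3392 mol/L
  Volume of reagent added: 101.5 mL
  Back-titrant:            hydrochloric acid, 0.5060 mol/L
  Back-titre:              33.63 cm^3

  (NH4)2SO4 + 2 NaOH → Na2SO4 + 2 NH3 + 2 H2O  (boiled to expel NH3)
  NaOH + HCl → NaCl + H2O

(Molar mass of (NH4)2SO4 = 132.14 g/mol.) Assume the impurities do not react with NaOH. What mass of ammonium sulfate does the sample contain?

n(NaOH) added = 0.1015 × 0.3392 = 0.03443 mol
n(HCl) used in back-titration = 0.03363 × 0.5060 = 0.01702 mol
n(NaOH) left over = 0.01702 mol (1:1 ratio)
n(NaOH) consumed by analyte = 0.03443 − 0.01702 = 0.01741 mol
From the 1:2 ratio, n((NH4)2SO4) = 1/2 × 0.01741 = 8.706 × 10^-3 mol
mass of (NH4)2SO4 = 8.706 × 10^-3 × 132.14 = 1.150 g

1.150 g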